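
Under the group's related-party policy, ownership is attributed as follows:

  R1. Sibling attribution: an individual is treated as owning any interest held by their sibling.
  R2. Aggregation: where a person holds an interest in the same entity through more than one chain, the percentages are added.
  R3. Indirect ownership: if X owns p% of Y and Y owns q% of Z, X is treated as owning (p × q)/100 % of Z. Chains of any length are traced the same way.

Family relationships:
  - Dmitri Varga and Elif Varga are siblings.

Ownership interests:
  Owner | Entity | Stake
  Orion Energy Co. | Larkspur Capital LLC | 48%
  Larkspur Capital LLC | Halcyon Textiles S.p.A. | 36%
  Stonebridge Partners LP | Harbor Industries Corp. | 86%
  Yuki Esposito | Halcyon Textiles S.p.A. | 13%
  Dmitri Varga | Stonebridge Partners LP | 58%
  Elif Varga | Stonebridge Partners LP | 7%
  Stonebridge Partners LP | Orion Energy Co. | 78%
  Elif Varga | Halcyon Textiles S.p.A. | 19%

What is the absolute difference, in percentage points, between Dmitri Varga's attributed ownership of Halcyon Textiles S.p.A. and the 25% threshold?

By sibling attribution (R1), Dmitri Varga is treated as also owning Elif Varga's interest in Stonebridge Partners LP, giving 58% + 7% = 65%.
By sibling attribution (R1), Dmitri Varga is treated as owning Elif Varga's 19% interest in Halcyon Textiles S.p.A.
Chain via Stonebridge Partners LP → Orion Energy Co. → Larkspur Capital LLC (R3): 65% × 78% × 48% × 36% = 8.76096% of Halcyon Textiles S.p.A.
Direct interest in Halcyon Textiles S.p.A: 19%.
Aggregating (R2): 8.76096% + 19% = 27.76096%.
27.76096% exceeds the 25% threshold by 2.76096 percentage points.

2.76096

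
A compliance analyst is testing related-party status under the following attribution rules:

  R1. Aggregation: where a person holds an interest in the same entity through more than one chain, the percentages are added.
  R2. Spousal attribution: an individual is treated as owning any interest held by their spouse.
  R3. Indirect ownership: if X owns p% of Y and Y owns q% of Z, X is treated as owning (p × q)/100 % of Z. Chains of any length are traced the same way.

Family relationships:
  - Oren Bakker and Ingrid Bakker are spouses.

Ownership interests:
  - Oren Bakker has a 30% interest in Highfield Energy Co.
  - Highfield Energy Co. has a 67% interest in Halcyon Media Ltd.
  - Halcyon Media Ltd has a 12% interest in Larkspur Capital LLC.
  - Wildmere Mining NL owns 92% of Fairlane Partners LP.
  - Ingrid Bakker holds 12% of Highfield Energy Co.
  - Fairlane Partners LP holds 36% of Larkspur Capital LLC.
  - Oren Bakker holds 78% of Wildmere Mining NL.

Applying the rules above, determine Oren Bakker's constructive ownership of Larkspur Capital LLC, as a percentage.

29.2104%

By spousal attribution (R2), Oren Bakker is treated as also owning Ingrid Bakker's interest in Highfield Energy Co, giving 30% + 12% = 42%.
Chain via Highfield Energy Co. → Halcyon Media Ltd (R3): 42% × 67% × 12% = 3.3768% of Larkspur Capital LLC.
Chain via Wildmere Mining NL → Fairlane Partners LP (R3): 78% × 92% × 36% = 25.8336% of Larkspur Capital LLC.
Aggregating (R1): 3.3768% + 25.8336% = 29.2104%.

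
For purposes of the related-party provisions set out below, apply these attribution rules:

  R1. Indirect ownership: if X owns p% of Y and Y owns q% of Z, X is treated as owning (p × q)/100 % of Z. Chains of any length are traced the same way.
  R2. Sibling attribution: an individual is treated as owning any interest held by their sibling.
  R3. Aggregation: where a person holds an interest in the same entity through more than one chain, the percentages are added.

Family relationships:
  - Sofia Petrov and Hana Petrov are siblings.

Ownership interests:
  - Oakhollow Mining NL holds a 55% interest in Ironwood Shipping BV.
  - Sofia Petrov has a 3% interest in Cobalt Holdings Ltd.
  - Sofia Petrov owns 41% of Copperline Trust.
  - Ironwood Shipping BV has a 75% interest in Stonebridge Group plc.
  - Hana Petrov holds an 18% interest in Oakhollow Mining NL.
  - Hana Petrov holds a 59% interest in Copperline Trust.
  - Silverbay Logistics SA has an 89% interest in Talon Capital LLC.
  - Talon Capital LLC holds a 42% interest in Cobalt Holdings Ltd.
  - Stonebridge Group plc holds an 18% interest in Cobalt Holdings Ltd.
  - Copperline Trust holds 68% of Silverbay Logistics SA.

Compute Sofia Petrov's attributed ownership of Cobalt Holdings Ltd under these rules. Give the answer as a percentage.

29.7549%

By sibling attribution (R2), Sofia Petrov is treated as also owning Hana Petrov's interest in Copperline Trust, giving 41% + 59% = 100%.
By sibling attribution (R2), Sofia Petrov is treated as owning Hana Petrov's 18% interest in Oakhollow Mining NL.
Chain via Copperline Trust → Silverbay Logistics SA → Talon Capital LLC (R1): 100% × 68% × 89% × 42% = 25.4184% of Cobalt Holdings Ltd.
Direct interest in Cobalt Holdings Ltd: 3%.
Chain via Oakhollow Mining NL → Ironwood Shipping BV → Stonebridge Group plc (R1): 18% × 55% × 75% × 18% = 1.3365% of Cobalt Holdings Ltd.
Aggregating (R3): 25.4184% + 3% + 1.3365% = 29.7549%.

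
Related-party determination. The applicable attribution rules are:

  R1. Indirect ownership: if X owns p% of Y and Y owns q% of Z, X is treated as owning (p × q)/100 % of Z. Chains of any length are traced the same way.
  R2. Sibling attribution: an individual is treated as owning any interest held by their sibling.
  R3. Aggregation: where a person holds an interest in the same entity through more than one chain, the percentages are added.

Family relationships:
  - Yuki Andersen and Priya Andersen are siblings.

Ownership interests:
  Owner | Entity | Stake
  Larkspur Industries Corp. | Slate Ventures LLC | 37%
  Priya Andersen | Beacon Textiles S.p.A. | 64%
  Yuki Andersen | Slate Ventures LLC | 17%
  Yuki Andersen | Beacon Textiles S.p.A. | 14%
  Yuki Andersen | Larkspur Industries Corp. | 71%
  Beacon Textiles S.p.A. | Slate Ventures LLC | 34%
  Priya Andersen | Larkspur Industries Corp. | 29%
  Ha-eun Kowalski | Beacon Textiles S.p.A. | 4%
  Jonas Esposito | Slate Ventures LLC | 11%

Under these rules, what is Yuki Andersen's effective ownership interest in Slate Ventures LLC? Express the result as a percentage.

80.52%

By sibling attribution (R2), Yuki Andersen is treated as also owning Priya Andersen's interest in Beacon Textiles S.p.A, giving 14% + 64% = 78%.
By sibling attribution (R2), Yuki Andersen is treated as also owning Priya Andersen's interest in Larkspur Industries Corp, giving 71% + 29% = 100%.
Chain via Beacon Textiles S.p.A. (R1): 78% × 34% = 26.52% of Slate Ventures LLC.
Chain via Larkspur Industries Corp. (R1): 100% × 37% = 37% of Slate Ventures LLC.
Direct interest in Slate Ventures LLC: 17%.
Aggregating (R3): 26.52% + 37% + 17% = 80.52%.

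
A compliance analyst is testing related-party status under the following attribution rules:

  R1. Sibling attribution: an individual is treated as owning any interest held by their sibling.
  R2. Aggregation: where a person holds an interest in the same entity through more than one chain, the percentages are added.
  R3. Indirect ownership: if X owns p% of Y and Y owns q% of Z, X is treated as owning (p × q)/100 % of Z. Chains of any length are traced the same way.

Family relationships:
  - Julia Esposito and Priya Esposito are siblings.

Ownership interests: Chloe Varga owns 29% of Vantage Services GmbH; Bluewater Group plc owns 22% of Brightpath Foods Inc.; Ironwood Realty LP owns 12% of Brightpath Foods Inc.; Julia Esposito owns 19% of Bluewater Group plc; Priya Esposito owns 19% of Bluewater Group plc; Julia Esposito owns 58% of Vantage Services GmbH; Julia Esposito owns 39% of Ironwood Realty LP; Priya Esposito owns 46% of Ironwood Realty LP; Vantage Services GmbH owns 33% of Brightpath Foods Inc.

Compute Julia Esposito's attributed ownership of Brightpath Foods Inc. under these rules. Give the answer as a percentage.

By sibling attribution (R1), Julia Esposito is treated as also owning Priya Esposito's interest in Ironwood Realty LP, giving 39% + 46% = 85%.
By sibling attribution (R1), Julia Esposito is treated as also owning Priya Esposito's interest in Bluewater Group plc, giving 19% + 19% = 38%.
Chain via Ironwood Realty LP (R3): 85% × 12% = 10.2% of Brightpath Foods Inc.
Chain via Vantage Services GmbH (R3): 58% × 33% = 19.14% of Brightpath Foods Inc.
Chain via Bluewater Group plc (R3): 38% × 22% = 8.36% of Brightpath Foods Inc.
Aggregating (R2): 10.2% + 19.14% + 8.36% = 37.7%.

37.7%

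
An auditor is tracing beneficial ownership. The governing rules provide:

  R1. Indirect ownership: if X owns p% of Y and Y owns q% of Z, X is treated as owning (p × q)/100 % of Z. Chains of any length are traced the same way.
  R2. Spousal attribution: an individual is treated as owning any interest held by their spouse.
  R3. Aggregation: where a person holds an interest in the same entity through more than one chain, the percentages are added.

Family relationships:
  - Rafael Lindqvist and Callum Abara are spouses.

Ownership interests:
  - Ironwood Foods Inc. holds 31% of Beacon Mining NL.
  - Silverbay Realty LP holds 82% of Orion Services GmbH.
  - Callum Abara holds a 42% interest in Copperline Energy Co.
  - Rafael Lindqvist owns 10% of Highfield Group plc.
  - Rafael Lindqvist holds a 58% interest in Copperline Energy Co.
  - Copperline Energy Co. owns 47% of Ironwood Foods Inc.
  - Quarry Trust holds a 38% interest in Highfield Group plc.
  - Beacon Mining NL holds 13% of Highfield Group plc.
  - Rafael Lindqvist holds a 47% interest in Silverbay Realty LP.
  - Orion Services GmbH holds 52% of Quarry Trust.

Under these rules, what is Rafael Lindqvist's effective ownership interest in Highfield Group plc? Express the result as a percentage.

By spousal attribution (R2), Rafael Lindqvist is treated as also owning Callum Abara's interest in Copperline Energy Co, giving 58% + 42% = 100%.
Chain via Copperline Energy Co. → Ironwood Foods Inc. → Beacon Mining NL (R1): 100% × 47% × 31% × 13% = 1.8941% of Highfield Group plc.
Chain via Silverbay Realty LP → Orion Services GmbH → Quarry Trust (R1): 47% × 82% × 52% × 38% = 7.615504% of Highfield Group plc.
Direct interest in Highfield Group plc: 10%.
Aggregating (R3): 1.8941% + 7.615504% + 10% = 19.509604%.

19.509604%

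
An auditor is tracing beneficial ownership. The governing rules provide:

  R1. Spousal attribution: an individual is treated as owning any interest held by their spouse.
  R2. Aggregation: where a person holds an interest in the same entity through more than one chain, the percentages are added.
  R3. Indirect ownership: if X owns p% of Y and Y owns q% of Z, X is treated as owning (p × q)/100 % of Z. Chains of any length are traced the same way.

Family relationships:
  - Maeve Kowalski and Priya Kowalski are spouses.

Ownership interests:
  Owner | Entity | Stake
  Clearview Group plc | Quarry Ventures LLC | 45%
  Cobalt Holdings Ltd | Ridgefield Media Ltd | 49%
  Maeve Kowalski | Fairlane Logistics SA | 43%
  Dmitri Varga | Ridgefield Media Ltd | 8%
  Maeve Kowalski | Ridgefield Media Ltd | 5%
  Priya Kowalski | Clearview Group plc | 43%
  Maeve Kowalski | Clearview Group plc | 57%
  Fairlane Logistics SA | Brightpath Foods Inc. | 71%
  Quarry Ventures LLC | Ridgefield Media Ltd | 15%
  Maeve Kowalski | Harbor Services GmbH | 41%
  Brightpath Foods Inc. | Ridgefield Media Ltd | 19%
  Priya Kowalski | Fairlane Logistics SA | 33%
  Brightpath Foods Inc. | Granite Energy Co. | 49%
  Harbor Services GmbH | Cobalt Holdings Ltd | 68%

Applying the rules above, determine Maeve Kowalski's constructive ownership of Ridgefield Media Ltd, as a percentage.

35.6636%

By spousal attribution (R1), Maeve Kowalski is treated as also owning Priya Kowalski's interest in Fairlane Logistics SA, giving 43% + 33% = 76%.
By spousal attribution (R1), Maeve Kowalski is treated as also owning Priya Kowalski's interest in Clearview Group plc, giving 57% + 43% = 100%.
Chain via Fairlane Logistics SA → Brightpath Foods Inc. (R3): 76% × 71% × 19% = 10.2524% of Ridgefield Media Ltd.
Chain via Clearview Group plc → Quarry Ventures LLC (R3): 100% × 45% × 15% = 6.75% of Ridgefield Media Ltd.
Chain via Harbor Services GmbH → Cobalt Holdings Ltd (R3): 41% × 68% × 49% = 13.6612% of Ridgefield Media Ltd.
Direct interest in Ridgefield Media Ltd: 5%.
Aggregating (R2): 10.2524% + 6.75% + 13.6612% + 5% = 35.6636%.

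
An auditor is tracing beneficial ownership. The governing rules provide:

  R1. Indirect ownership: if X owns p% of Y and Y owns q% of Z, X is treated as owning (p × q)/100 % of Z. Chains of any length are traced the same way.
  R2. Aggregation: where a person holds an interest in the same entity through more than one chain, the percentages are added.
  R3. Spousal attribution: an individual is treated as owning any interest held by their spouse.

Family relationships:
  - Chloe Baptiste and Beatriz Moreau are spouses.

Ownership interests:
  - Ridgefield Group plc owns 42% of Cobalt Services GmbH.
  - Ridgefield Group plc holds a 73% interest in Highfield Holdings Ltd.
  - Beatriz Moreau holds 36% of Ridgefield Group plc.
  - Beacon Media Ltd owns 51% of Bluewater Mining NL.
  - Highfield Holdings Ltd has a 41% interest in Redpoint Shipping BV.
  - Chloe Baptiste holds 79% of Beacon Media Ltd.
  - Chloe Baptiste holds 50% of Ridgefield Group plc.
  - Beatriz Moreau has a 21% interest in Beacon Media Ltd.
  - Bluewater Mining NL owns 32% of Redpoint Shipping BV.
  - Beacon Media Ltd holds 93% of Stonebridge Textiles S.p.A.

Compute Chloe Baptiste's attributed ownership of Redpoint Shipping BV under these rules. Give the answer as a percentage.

42.0598%

By spousal attribution (R3), Chloe Baptiste is treated as also owning Beatriz Moreau's interest in Ridgefield Group plc, giving 50% + 36% = 86%.
By spousal attribution (R3), Chloe Baptiste is treated as also owning Beatriz Moreau's interest in Beacon Media Ltd, giving 79% + 21% = 100%.
Chain via Ridgefield Group plc → Highfield Holdings Ltd (R1): 86% × 73% × 41% = 25.7398% of Redpoint Shipping BV.
Chain via Beacon Media Ltd → Bluewater Mining NL (R1): 100% × 51% × 32% = 16.32% of Redpoint Shipping BV.
Aggregating (R2): 25.7398% + 16.32% = 42.0598%.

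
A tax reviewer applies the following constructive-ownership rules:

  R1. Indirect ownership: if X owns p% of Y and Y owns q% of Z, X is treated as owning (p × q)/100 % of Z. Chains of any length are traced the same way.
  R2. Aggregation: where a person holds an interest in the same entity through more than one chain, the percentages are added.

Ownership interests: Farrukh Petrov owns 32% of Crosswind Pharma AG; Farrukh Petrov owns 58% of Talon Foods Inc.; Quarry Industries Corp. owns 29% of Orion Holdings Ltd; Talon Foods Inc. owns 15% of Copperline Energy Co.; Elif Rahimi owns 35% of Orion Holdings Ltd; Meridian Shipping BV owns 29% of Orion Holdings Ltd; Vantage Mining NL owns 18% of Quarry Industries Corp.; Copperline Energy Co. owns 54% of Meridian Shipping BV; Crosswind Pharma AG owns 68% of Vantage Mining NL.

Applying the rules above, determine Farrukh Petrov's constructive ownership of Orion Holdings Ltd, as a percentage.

2.498292%

Chain via Talon Foods Inc. → Copperline Energy Co. → Meridian Shipping BV (R1): 58% × 15% × 54% × 29% = 1.36242% of Orion Holdings Ltd.
Chain via Crosswind Pharma AG → Vantage Mining NL → Quarry Industries Corp. (R1): 32% × 68% × 18% × 29% = 1.135872% of Orion Holdings Ltd.
Aggregating (R2): 1.36242% + 1.135872% = 2.498292%.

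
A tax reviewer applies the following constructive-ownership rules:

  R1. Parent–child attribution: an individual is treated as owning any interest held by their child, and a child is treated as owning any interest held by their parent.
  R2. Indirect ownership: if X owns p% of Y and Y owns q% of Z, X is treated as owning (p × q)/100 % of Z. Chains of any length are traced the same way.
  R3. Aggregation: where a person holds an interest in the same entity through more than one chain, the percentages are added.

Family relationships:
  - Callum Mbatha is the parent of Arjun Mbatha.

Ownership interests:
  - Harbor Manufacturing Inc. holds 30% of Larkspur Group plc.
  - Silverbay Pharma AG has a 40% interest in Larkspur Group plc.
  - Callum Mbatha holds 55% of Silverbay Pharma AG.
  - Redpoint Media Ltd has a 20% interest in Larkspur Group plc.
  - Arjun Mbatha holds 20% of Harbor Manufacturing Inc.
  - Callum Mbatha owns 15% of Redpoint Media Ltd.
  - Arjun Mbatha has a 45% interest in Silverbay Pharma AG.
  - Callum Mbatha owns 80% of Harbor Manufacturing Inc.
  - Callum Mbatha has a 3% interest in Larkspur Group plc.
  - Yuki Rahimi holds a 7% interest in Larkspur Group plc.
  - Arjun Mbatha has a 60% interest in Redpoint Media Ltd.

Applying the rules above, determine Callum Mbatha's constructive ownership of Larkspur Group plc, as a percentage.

By parent–child attribution (R1), Callum Mbatha is treated as also owning Arjun Mbatha's interest in Redpoint Media Ltd, giving 15% + 60% = 75%.
By parent–child attribution (R1), Callum Mbatha is treated as also owning Arjun Mbatha's interest in Silverbay Pharma AG, giving 55% + 45% = 100%.
By parent–child attribution (R1), Callum Mbatha is treated as also owning Arjun Mbatha's interest in Harbor Manufacturing Inc, giving 80% + 20% = 100%.
Chain via Redpoint Media Ltd (R2): 75% × 20% = 15% of Larkspur Group plc.
Chain via Silverbay Pharma AG (R2): 100% × 40% = 40% of Larkspur Group plc.
Chain via Harbor Manufacturing Inc. (R2): 100% × 30% = 30% of Larkspur Group plc.
Direct interest in Larkspur Group plc: 3%.
Aggregating (R3): 15% + 40% + 30% + 3% = 88%.

88%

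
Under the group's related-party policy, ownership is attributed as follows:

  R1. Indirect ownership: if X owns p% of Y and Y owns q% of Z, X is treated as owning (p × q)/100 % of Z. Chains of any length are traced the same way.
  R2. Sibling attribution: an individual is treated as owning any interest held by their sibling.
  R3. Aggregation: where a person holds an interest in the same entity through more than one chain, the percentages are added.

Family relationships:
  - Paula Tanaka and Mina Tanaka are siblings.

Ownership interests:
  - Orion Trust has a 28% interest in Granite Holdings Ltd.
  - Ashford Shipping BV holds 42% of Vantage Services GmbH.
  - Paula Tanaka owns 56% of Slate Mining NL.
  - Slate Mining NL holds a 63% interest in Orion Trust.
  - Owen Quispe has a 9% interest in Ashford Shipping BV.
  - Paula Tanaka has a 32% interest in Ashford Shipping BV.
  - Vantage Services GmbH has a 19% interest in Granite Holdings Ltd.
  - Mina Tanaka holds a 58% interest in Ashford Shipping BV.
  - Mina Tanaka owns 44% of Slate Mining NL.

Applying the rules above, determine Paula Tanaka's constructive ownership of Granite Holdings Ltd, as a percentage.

24.822%

By sibling attribution (R2), Paula Tanaka is treated as also owning Mina Tanaka's interest in Slate Mining NL, giving 56% + 44% = 100%.
By sibling attribution (R2), Paula Tanaka is treated as also owning Mina Tanaka's interest in Ashford Shipping BV, giving 32% + 58% = 90%.
Chain via Slate Mining NL → Orion Trust (R1): 100% × 63% × 28% = 17.64% of Granite Holdings Ltd.
Chain via Ashford Shipping BV → Vantage Services GmbH (R1): 90% × 42% × 19% = 7.182% of Granite Holdings Ltd.
Aggregating (R3): 17.64% + 7.182% = 24.822%.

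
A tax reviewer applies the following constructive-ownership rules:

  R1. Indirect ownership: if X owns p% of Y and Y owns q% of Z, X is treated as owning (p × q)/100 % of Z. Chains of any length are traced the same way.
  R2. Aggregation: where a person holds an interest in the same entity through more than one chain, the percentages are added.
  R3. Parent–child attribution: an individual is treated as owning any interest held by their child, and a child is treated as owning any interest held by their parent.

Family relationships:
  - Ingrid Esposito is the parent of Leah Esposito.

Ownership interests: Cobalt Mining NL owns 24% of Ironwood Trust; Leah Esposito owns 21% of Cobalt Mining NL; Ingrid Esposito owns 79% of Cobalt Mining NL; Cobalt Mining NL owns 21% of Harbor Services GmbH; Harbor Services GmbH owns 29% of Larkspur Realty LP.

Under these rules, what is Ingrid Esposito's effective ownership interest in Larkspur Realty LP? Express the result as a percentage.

By parent–child attribution (R3), Ingrid Esposito is treated as also owning Leah Esposito's interest in Cobalt Mining NL, giving 79% + 21% = 100%.
Chain via Cobalt Mining NL → Harbor Services GmbH (R1): 100% × 21% × 29% = 6.09% of Larkspur Realty LP.

6.09%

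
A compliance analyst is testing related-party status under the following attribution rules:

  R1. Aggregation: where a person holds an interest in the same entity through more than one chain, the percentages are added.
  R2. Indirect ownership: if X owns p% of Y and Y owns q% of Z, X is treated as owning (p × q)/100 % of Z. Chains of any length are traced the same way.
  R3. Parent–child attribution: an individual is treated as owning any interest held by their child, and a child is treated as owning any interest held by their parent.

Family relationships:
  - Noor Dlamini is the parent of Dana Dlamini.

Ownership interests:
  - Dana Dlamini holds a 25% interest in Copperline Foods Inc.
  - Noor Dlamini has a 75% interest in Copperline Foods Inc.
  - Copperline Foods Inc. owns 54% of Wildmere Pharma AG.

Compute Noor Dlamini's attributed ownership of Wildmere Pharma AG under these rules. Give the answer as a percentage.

By parent–child attribution (R3), Noor Dlamini is treated as also owning Dana Dlamini's interest in Copperline Foods Inc, giving 75% + 25% = 100%.
Chain via Copperline Foods Inc. (R2): 100% × 54% = 54% of Wildmere Pharma AG.

54%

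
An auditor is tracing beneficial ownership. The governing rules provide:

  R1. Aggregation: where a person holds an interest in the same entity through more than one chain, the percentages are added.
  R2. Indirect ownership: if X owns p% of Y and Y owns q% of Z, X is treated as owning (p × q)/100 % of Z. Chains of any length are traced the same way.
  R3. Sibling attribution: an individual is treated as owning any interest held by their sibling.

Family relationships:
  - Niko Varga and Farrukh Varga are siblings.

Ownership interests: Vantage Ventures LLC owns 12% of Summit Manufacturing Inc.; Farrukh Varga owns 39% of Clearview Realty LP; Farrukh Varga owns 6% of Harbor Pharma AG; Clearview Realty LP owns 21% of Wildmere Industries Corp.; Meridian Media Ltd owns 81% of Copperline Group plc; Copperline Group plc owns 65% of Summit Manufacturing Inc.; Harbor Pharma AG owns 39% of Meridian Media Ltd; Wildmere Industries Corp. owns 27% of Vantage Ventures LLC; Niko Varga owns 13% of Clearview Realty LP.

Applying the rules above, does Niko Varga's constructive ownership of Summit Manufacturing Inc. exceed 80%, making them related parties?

By sibling attribution (R3), Niko Varga is treated as also owning Farrukh Varga's interest in Clearview Realty LP, giving 13% + 39% = 52%.
By sibling attribution (R3), Niko Varga is treated as owning Farrukh Varga's 6% interest in Harbor Pharma AG.
Chain via Clearview Realty LP → Wildmere Industries Corp. → Vantage Ventures LLC (R2): 52% × 21% × 27% × 12% = 0.353808% of Summit Manufacturing Inc.
Chain via Harbor Pharma AG → Meridian Media Ltd → Copperline Group plc (R2): 6% × 39% × 81% × 65% = 1.23201% of Summit Manufacturing Inc.
Aggregating (R1): 0.353808% + 1.23201% = 1.585818%.
1.585818% does not exceed the 80% threshold, so Niko is not a related party to Summit Manufacturing Inc.

No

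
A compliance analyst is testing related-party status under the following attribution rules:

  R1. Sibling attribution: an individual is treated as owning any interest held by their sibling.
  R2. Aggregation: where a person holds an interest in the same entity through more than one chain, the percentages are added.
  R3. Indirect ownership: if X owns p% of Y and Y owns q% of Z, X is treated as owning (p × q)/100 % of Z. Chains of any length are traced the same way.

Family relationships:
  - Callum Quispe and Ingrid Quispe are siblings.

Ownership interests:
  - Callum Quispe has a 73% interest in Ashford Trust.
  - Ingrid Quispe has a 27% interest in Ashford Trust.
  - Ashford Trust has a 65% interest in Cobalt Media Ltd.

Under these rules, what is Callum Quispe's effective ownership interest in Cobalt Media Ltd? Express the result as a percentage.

65%

By sibling attribution (R1), Callum Quispe is treated as also owning Ingrid Quispe's interest in Ashford Trust, giving 73% + 27% = 100%.
Chain via Ashford Trust (R3): 100% × 65% = 65% of Cobalt Media Ltd.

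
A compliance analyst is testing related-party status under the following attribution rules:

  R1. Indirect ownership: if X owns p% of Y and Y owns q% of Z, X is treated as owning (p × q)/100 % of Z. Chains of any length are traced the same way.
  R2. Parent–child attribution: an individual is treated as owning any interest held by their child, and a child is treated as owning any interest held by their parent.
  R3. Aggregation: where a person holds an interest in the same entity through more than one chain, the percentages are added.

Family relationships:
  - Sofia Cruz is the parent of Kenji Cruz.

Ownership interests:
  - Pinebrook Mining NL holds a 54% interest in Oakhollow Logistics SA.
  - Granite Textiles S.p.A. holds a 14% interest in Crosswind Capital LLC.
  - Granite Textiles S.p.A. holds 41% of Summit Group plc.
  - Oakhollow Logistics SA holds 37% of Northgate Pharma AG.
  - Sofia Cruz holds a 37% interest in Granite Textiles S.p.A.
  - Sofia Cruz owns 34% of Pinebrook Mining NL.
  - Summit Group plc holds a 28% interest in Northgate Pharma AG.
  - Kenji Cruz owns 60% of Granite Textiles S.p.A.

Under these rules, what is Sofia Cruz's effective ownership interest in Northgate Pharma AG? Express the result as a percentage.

By parent–child attribution (R2), Sofia Cruz is treated as also owning Kenji Cruz's interest in Granite Textiles S.p.A, giving 37% + 60% = 97%.
Chain via Granite Textiles S.p.A. → Summit Group plc (R1): 97% × 41% × 28% = 11.1356% of Northgate Pharma AG.
Chain via Pinebrook Mining NL → Oakhollow Logistics SA (R1): 34% × 54% × 37% = 6.7932% of Northgate Pharma AG.
Aggregating (R3): 11.1356% + 6.7932% = 17.9288%.

17.9288%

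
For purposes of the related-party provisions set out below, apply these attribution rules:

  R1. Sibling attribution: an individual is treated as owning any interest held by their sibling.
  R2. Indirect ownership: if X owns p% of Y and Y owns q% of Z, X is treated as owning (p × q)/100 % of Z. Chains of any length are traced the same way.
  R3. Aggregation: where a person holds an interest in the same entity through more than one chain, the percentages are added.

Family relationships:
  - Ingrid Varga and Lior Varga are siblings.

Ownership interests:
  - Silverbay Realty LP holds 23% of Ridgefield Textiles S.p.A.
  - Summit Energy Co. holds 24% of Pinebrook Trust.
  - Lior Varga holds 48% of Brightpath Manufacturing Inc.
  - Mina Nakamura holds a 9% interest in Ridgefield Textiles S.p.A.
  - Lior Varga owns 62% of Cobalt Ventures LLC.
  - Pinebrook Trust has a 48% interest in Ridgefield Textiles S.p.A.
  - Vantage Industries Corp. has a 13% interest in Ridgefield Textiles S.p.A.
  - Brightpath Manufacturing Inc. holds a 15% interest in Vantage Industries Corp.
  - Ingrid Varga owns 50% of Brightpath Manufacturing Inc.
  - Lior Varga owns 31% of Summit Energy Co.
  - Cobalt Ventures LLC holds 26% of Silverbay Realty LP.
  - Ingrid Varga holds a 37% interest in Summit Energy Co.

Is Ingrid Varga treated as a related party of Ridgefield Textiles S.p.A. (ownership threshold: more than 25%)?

No

By sibling attribution (R1), Ingrid Varga is treated as also owning Lior Varga's interest in Brightpath Manufacturing Inc, giving 50% + 48% = 98%.
By sibling attribution (R1), Ingrid Varga is treated as also owning Lior Varga's interest in Summit Energy Co, giving 37% + 31% = 68%.
By sibling attribution (R1), Ingrid Varga is treated as owning Lior Varga's 62% interest in Cobalt Ventures LLC.
Chain via Brightpath Manufacturing Inc. → Vantage Industries Corp. (R2): 98% × 15% × 13% = 1.911% of Ridgefield Textiles S.p.A.
Chain via Summit Energy Co. → Pinebrook Trust (R2): 68% × 24% × 48% = 7.8336% of Ridgefield Textiles S.p.A.
Chain via Cobalt Ventures LLC → Silverbay Realty LP (R2): 62% × 26% × 23% = 3.7076% of Ridgefield Textiles S.p.A.
Aggregating (R3): 1.911% + 7.8336% + 3.7076% = 13.4522%.
13.4522% does not exceed the 25% threshold, so Ingrid is not a related party to Ridgefield Textiles S.p.A.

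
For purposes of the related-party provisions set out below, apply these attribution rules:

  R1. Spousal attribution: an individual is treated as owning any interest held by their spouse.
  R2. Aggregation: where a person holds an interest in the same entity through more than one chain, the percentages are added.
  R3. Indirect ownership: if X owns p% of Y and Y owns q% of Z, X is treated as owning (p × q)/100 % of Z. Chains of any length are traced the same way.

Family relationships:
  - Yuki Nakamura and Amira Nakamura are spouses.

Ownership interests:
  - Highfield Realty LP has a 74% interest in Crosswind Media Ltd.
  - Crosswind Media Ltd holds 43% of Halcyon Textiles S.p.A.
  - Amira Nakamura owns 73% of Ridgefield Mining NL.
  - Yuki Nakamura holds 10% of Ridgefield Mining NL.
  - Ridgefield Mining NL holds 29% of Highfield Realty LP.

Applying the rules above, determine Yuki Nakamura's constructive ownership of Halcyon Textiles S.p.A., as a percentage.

7.659074%

By spousal attribution (R1), Yuki Nakamura is treated as also owning Amira Nakamura's interest in Ridgefield Mining NL, giving 10% + 73% = 83%.
Chain via Ridgefield Mining NL → Highfield Realty LP → Crosswind Media Ltd (R3): 83% × 29% × 74% × 43% = 7.659074% of Halcyon Textiles S.p.A.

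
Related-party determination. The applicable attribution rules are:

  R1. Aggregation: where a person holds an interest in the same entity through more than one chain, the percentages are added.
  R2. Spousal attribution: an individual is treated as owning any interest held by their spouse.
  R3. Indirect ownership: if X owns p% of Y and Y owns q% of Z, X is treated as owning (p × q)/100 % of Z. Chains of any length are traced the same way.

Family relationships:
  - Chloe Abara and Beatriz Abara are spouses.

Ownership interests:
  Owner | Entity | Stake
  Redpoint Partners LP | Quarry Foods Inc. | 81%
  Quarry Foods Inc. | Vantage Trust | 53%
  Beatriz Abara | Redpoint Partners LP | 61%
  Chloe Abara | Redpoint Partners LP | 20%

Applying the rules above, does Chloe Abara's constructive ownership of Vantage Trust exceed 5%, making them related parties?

Yes

By spousal attribution (R2), Chloe Abara is treated as also owning Beatriz Abara's interest in Redpoint Partners LP, giving 20% + 61% = 81%.
Chain via Redpoint Partners LP → Quarry Foods Inc. (R3): 81% × 81% × 53% = 34.7733% of Vantage Trust.
34.7733% exceeds the 5% threshold, so Chloe is a related party to Vantage Trust.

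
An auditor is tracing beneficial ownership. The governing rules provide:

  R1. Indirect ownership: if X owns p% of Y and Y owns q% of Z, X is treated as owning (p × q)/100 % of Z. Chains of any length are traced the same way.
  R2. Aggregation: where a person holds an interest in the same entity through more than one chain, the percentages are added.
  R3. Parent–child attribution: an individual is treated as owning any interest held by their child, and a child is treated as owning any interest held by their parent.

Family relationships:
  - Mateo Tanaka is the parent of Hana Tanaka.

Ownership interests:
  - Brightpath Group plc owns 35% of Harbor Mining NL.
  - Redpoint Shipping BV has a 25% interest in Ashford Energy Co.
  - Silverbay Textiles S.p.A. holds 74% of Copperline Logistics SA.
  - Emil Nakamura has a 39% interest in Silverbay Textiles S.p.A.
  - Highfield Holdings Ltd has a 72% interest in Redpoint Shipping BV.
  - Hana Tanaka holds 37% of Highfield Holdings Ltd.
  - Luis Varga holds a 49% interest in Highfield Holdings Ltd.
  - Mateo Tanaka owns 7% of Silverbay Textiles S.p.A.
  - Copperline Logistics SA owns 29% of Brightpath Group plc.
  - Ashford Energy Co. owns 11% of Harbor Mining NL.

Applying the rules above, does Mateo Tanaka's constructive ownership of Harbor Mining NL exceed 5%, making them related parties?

No

By parent–child attribution (R3), Mateo Tanaka is treated as owning Hana Tanaka's 37% interest in Highfield Holdings Ltd.
Chain via Silverbay Textiles S.p.A. → Copperline Logistics SA → Brightpath Group plc (R1): 7% × 74% × 29% × 35% = 0.52577% of Harbor Mining NL.
Chain via Highfield Holdings Ltd → Redpoint Shipping BV → Ashford Energy Co. (R1): 37% × 72% × 25% × 11% = 0.7326% of Harbor Mining NL.
Aggregating (R2): 0.52577% + 0.7326% = 1.25837%.
1.25837% does not exceed the 5% threshold, so Mateo is not a related party to Harbor Mining NL.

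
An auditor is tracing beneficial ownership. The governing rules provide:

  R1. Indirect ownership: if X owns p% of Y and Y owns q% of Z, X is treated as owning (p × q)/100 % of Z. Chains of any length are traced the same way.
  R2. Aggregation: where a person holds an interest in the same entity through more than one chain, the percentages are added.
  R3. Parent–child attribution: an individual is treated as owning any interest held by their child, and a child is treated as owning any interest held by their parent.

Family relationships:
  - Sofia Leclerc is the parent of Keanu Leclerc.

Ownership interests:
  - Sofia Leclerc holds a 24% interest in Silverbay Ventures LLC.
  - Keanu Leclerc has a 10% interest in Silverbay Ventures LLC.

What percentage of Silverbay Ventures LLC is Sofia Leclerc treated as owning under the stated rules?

34%

By parent–child attribution (R3), Sofia Leclerc is treated as also owning Keanu Leclerc's interest in Silverbay Ventures LLC, giving 24% + 10% = 34%.
Direct interest in Silverbay Ventures LLC: 34%.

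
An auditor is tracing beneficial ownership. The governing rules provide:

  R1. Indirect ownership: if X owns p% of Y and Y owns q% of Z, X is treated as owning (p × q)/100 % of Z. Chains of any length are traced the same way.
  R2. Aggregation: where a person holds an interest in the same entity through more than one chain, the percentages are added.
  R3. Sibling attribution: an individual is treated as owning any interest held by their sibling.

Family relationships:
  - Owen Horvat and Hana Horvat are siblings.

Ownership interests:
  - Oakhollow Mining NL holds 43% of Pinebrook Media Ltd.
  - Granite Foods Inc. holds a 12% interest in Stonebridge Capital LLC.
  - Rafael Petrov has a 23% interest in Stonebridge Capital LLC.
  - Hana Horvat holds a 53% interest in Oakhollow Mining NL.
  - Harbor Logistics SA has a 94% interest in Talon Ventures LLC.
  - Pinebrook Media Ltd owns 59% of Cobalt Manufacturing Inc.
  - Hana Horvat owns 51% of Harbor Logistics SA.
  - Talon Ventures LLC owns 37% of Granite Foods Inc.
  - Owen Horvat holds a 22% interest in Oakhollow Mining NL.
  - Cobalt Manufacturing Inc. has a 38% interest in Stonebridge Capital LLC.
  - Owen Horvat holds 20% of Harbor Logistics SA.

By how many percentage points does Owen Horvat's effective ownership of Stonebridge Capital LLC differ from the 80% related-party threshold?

By sibling attribution (R3), Owen Horvat is treated as also owning Hana Horvat's interest in Harbor Logistics SA, giving 20% + 51% = 71%.
By sibling attribution (R3), Owen Horvat is treated as also owning Hana Horvat's interest in Oakhollow Mining NL, giving 22% + 53% = 75%.
Chain via Harbor Logistics SA → Talon Ventures LLC → Granite Foods Inc. (R1): 71% × 94% × 37% × 12% = 2.963256% of Stonebridge Capital LLC.
Chain via Oakhollow Mining NL → Pinebrook Media Ltd → Cobalt Manufacturing Inc. (R1): 75% × 43% × 59% × 38% = 7.23045% of Stonebridge Capital LLC.
Aggregating (R2): 2.963256% + 7.23045% = 10.193706%.
10.193706% falls short of the 80% threshold by 69.806294 percentage points.

69.806294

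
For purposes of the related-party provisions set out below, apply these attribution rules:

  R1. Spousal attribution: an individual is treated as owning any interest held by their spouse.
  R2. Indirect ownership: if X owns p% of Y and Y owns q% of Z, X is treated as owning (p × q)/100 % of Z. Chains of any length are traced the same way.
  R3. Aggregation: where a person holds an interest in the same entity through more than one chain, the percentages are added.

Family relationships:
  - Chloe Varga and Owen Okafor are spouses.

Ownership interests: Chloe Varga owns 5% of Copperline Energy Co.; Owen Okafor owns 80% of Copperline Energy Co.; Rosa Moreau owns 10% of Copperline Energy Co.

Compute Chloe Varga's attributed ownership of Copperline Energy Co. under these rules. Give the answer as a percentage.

85%

By spousal attribution (R1), Chloe Varga is treated as also owning Owen Okafor's interest in Copperline Energy Co, giving 5% + 80% = 85%.
Direct interest in Copperline Energy Co: 85%.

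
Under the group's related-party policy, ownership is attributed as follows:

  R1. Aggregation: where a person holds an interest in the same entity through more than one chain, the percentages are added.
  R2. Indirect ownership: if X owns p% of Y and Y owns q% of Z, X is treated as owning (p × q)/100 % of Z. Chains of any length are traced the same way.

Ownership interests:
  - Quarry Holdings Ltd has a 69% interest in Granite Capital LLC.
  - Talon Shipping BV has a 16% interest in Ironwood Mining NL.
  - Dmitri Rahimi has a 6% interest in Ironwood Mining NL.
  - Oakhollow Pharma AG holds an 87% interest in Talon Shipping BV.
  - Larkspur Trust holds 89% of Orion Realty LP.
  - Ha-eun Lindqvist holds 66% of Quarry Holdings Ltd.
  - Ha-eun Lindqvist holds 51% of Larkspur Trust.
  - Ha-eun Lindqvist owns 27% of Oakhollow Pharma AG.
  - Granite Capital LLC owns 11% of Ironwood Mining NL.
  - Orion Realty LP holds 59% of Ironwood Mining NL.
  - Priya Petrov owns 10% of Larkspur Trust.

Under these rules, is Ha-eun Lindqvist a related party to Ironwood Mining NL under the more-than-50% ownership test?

No

Chain via Quarry Holdings Ltd → Granite Capital LLC (R2): 66% × 69% × 11% = 5.0094% of Ironwood Mining NL.
Chain via Oakhollow Pharma AG → Talon Shipping BV (R2): 27% × 87% × 16% = 3.7584% of Ironwood Mining NL.
Chain via Larkspur Trust → Orion Realty LP (R2): 51% × 89% × 59% = 26.7801% of Ironwood Mining NL.
Aggregating (R1): 5.0094% + 3.7584% + 26.7801% = 35.5479%.
35.5479% does not exceed the 50% threshold, so Ha-eun is not a related party to Ironwood Mining NL.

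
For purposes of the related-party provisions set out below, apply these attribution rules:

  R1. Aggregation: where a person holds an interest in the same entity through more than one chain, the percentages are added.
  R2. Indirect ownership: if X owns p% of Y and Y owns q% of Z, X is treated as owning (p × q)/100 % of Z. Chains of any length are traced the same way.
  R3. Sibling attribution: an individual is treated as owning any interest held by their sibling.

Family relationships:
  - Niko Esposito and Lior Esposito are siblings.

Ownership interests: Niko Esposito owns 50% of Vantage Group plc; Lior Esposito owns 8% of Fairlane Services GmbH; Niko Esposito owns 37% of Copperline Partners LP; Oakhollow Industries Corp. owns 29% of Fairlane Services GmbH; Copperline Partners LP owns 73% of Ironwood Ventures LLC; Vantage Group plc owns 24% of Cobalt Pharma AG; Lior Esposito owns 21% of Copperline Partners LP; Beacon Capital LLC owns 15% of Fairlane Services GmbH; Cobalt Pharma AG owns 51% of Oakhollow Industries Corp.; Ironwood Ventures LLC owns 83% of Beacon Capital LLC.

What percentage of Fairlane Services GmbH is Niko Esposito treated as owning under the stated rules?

By sibling attribution (R3), Niko Esposito is treated as also owning Lior Esposito's interest in Copperline Partners LP, giving 37% + 21% = 58%.
By sibling attribution (R3), Niko Esposito is treated as owning Lior Esposito's 8% interest in Fairlane Services GmbH.
Chain via Copperline Partners LP → Ironwood Ventures LLC → Beacon Capital LLC (R2): 58% × 73% × 83% × 15% = 5.27133% of Fairlane Services GmbH.
Chain via Vantage Group plc → Cobalt Pharma AG → Oakhollow Industries Corp. (R2): 50% × 24% × 51% × 29% = 1.7748% of Fairlane Services GmbH.
Direct interest in Fairlane Services GmbH: 8%.
Aggregating (R1): 5.27133% + 1.7748% + 8% = 15.04613%.

15.04613%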